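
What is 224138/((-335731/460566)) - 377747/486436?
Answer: -50215081515025145/163311644716 ≈ -3.0748e+5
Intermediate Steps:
224138/((-335731/460566)) - 377747/486436 = 224138/((-335731*1/460566)) - 377747*1/486436 = 224138/(-335731/460566) - 377747/486436 = 224138*(-460566/335731) - 377747/486436 = -103230342108/335731 - 377747/486436 = -50215081515025145/163311644716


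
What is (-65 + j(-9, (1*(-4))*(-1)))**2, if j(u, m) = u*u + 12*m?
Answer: 4096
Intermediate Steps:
j(u, m) = u**2 + 12*m
(-65 + j(-9, (1*(-4))*(-1)))**2 = (-65 + ((-9)**2 + 12*((1*(-4))*(-1))))**2 = (-65 + (81 + 12*(-4*(-1))))**2 = (-65 + (81 + 12*4))**2 = (-65 + (81 + 48))**2 = (-65 + 129)**2 = 64**2 = 4096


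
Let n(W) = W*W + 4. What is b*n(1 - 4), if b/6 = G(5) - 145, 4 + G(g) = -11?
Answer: -12480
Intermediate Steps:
G(g) = -15 (G(g) = -4 - 11 = -15)
n(W) = 4 + W**2 (n(W) = W**2 + 4 = 4 + W**2)
b = -960 (b = 6*(-15 - 145) = 6*(-160) = -960)
b*n(1 - 4) = -960*(4 + (1 - 4)**2) = -960*(4 + (-3)**2) = -960*(4 + 9) = -960*13 = -12480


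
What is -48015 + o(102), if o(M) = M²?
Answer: -37611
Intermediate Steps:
-48015 + o(102) = -48015 + 102² = -48015 + 10404 = -37611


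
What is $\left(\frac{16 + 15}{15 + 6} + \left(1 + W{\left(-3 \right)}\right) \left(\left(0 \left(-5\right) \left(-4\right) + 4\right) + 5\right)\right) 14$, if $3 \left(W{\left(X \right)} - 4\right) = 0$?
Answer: $\frac{1952}{3} \approx 650.67$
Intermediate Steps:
$W{\left(X \right)} = 4$ ($W{\left(X \right)} = 4 + \frac{1}{3} \cdot 0 = 4 + 0 = 4$)
$\left(\frac{16 + 15}{15 + 6} + \left(1 + W{\left(-3 \right)}\right) \left(\left(0 \left(-5\right) \left(-4\right) + 4\right) + 5\right)\right) 14 = \left(\frac{16 + 15}{15 + 6} + \left(1 + 4\right) \left(\left(0 \left(-5\right) \left(-4\right) + 4\right) + 5\right)\right) 14 = \left(\frac{31}{21} + 5 \left(\left(0 \left(-4\right) + 4\right) + 5\right)\right) 14 = \left(31 \cdot \frac{1}{21} + 5 \left(\left(0 + 4\right) + 5\right)\right) 14 = \left(\frac{31}{21} + 5 \left(4 + 5\right)\right) 14 = \left(\frac{31}{21} + 5 \cdot 9\right) 14 = \left(\frac{31}{21} + 45\right) 14 = \frac{976}{21} \cdot 14 = \frac{1952}{3}$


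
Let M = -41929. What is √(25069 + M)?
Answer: 2*I*√4215 ≈ 129.85*I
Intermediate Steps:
√(25069 + M) = √(25069 - 41929) = √(-16860) = 2*I*√4215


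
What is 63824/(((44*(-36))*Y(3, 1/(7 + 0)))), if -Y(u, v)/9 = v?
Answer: 27923/891 ≈ 31.339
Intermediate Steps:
Y(u, v) = -9*v
63824/(((44*(-36))*Y(3, 1/(7 + 0)))) = 63824/(((44*(-36))*(-9/(7 + 0)))) = 63824/((-(-14256)/7)) = 63824/((-1584*(-9/7))) = 63824/(14256/7) = 63824*(7/14256) = 27923/891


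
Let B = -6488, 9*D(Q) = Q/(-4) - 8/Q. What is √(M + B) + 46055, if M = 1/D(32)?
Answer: 46055 + 2*I*√196295/11 ≈ 46055.0 + 80.555*I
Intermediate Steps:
D(Q) = -8/(9*Q) - Q/36 (D(Q) = (Q/(-4) - 8/Q)/9 = (Q*(-¼) - 8/Q)/9 = (-Q/4 - 8/Q)/9 = (-8/Q - Q/4)/9 = -8/(9*Q) - Q/36)
M = -12/11 (M = 1/((1/36)*(-32 - 1*32²)/32) = 1/((1/36)*(1/32)*(-32 - 1*1024)) = 1/((1/36)*(1/32)*(-32 - 1024)) = 1/((1/36)*(1/32)*(-1056)) = 1/(-11/12) = -12/11 ≈ -1.0909)
√(M + B) + 46055 = √(-12/11 - 6488) + 46055 = √(-71380/11) + 46055 = 2*I*√196295/11 + 46055 = 46055 + 2*I*√196295/11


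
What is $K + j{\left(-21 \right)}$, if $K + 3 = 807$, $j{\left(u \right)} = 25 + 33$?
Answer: $862$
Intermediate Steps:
$j{\left(u \right)} = 58$
$K = 804$ ($K = -3 + 807 = 804$)
$K + j{\left(-21 \right)} = 804 + 58 = 862$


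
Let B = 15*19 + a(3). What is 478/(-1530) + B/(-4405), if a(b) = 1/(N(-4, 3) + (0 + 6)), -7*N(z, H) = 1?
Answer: -2084359/5526513 ≈ -0.37716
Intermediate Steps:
N(z, H) = -⅐ (N(z, H) = -⅐*1 = -⅐)
a(b) = 7/41 (a(b) = 1/(-⅐ + (0 + 6)) = 1/(-⅐ + 6) = 1/(41/7) = 7/41)
B = 11692/41 (B = 15*19 + 7/41 = 285 + 7/41 = 11692/41 ≈ 285.17)
478/(-1530) + B/(-4405) = 478/(-1530) + (11692/41)/(-4405) = 478*(-1/1530) + (11692/41)*(-1/4405) = -239/765 - 11692/180605 = -2084359/5526513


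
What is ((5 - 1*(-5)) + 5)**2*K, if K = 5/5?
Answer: 225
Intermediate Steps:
K = 1 (K = 5*(1/5) = 1)
((5 - 1*(-5)) + 5)**2*K = ((5 - 1*(-5)) + 5)**2*1 = ((5 + 5) + 5)**2*1 = (10 + 5)**2*1 = 15**2*1 = 225*1 = 225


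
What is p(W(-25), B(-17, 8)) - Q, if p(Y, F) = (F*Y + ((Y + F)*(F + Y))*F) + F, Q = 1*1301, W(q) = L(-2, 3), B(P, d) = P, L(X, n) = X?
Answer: -7421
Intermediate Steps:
W(q) = -2
Q = 1301
p(Y, F) = F + F*Y + F*(F + Y)² (p(Y, F) = (F*Y + ((F + Y)*(F + Y))*F) + F = (F*Y + (F + Y)²*F) + F = (F*Y + F*(F + Y)²) + F = F + F*Y + F*(F + Y)²)
p(W(-25), B(-17, 8)) - Q = -17*(1 - 2 + (-17 - 2)²) - 1*1301 = -17*(1 - 2 + (-19)²) - 1301 = -17*(1 - 2 + 361) - 1301 = -17*360 - 1301 = -6120 - 1301 = -7421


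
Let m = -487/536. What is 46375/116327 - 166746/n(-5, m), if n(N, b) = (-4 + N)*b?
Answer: -3465540646429/169953747 ≈ -20391.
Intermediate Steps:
m = -487/536 (m = -487*1/536 = -487/536 ≈ -0.90858)
n(N, b) = b*(-4 + N)
46375/116327 - 166746/n(-5, m) = 46375/116327 - 166746*(-536/(487*(-4 - 5))) = 46375*(1/116327) - 166746/((-487/536*(-9))) = 46375/116327 - 166746/4383/536 = 46375/116327 - 166746*536/4383 = 46375/116327 - 29791952/1461 = -3465540646429/169953747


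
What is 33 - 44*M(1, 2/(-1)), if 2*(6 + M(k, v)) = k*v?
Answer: 341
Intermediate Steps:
M(k, v) = -6 + k*v/2 (M(k, v) = -6 + (k*v)/2 = -6 + k*v/2)
33 - 44*M(1, 2/(-1)) = 33 - 44*(-6 + (½)*1*(2/(-1))) = 33 - 44*(-6 + (½)*1*(2*(-1))) = 33 - 44*(-6 + (½)*1*(-2)) = 33 - 44*(-6 - 1) = 33 - 44*(-7) = 33 + 308 = 341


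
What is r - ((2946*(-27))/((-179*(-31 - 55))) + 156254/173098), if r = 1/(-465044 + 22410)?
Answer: 1257432566898187/294868452918002 ≈ 4.2644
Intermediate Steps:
r = -1/442634 (r = 1/(-442634) = -1/442634 ≈ -2.2592e-6)
r - ((2946*(-27))/((-179*(-31 - 55))) + 156254/173098) = -1/442634 - ((2946*(-27))/((-179*(-31 - 55))) + 156254/173098) = -1/442634 - (-79542/((-179*(-86))) + 156254*(1/173098)) = -1/442634 - (-79542/15394 + 78127/86549) = -1/442634 - (-79542*1/15394 + 78127/86549) = -1/442634 - (-39771/7697 + 78127/86549) = -1/442634 - 1*(-2840796760/666167653) = -1/442634 + 2840796760/666167653 = 1257432566898187/294868452918002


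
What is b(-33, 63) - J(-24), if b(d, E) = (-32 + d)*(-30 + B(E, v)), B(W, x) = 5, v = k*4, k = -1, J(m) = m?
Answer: 1649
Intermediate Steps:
v = -4 (v = -1*4 = -4)
b(d, E) = 800 - 25*d (b(d, E) = (-32 + d)*(-30 + 5) = (-32 + d)*(-25) = 800 - 25*d)
b(-33, 63) - J(-24) = (800 - 25*(-33)) - 1*(-24) = (800 + 825) + 24 = 1625 + 24 = 1649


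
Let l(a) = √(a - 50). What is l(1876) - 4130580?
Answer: -4130580 + √1826 ≈ -4.1305e+6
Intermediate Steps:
l(a) = √(-50 + a)
l(1876) - 4130580 = √(-50 + 1876) - 4130580 = √1826 - 4130580 = -4130580 + √1826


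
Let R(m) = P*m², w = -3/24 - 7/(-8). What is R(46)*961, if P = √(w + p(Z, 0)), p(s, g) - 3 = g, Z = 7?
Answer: 1016738*√15 ≈ 3.9378e+6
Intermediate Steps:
p(s, g) = 3 + g
w = ¾ (w = -3*1/24 - 7*(-⅛) = -⅛ + 7/8 = ¾ ≈ 0.75000)
P = √15/2 (P = √(¾ + (3 + 0)) = √(¾ + 3) = √(15/4) = √15/2 ≈ 1.9365)
R(m) = √15*m²/2 (R(m) = (√15/2)*m² = √15*m²/2)
R(46)*961 = ((½)*√15*46²)*961 = ((½)*√15*2116)*961 = (1058*√15)*961 = 1016738*√15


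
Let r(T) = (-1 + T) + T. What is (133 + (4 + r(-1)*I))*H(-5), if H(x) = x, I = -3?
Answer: -730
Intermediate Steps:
r(T) = -1 + 2*T
(133 + (4 + r(-1)*I))*H(-5) = (133 + (4 + (-1 + 2*(-1))*(-3)))*(-5) = (133 + (4 + (-1 - 2)*(-3)))*(-5) = (133 + (4 - 3*(-3)))*(-5) = (133 + (4 + 9))*(-5) = (133 + 13)*(-5) = 146*(-5) = -730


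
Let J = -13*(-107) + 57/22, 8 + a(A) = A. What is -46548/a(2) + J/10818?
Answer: 1846403627/237996 ≈ 7758.1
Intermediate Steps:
a(A) = -8 + A
J = 30659/22 (J = 1391 + 57*(1/22) = 1391 + 57/22 = 30659/22 ≈ 1393.6)
-46548/a(2) + J/10818 = -46548/(-8 + 2) + (30659/22)/10818 = -46548/(-6) + (30659/22)*(1/10818) = -46548*(-1/6) + 30659/237996 = 7758 + 30659/237996 = 1846403627/237996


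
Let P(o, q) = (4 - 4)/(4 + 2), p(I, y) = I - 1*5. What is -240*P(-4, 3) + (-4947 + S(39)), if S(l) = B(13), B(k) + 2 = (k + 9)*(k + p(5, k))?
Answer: -4663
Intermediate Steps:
p(I, y) = -5 + I (p(I, y) = I - 5 = -5 + I)
B(k) = -2 + k*(9 + k) (B(k) = -2 + (k + 9)*(k + (-5 + 5)) = -2 + (9 + k)*(k + 0) = -2 + (9 + k)*k = -2 + k*(9 + k))
S(l) = 284 (S(l) = -2 + 13² + 9*13 = -2 + 169 + 117 = 284)
P(o, q) = 0 (P(o, q) = 0/6 = 0*(⅙) = 0)
-240*P(-4, 3) + (-4947 + S(39)) = -240*0 + (-4947 + 284) = 0 - 4663 = -4663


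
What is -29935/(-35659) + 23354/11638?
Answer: 590581908/207499721 ≈ 2.8462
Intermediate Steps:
-29935/(-35659) + 23354/11638 = -29935*(-1/35659) + 23354*(1/11638) = 29935/35659 + 11677/5819 = 590581908/207499721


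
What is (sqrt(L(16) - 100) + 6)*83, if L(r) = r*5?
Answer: 498 + 166*I*sqrt(5) ≈ 498.0 + 371.19*I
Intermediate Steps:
L(r) = 5*r
(sqrt(L(16) - 100) + 6)*83 = (sqrt(5*16 - 100) + 6)*83 = (sqrt(80 - 100) + 6)*83 = (sqrt(-20) + 6)*83 = (2*I*sqrt(5) + 6)*83 = (6 + 2*I*sqrt(5))*83 = 498 + 166*I*sqrt(5)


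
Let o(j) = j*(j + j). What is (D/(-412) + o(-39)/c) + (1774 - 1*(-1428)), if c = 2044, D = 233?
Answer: 674317727/210532 ≈ 3202.9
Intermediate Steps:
o(j) = 2*j² (o(j) = j*(2*j) = 2*j²)
(D/(-412) + o(-39)/c) + (1774 - 1*(-1428)) = (233/(-412) + (2*(-39)²)/2044) + (1774 - 1*(-1428)) = (233*(-1/412) + (2*1521)*(1/2044)) + (1774 + 1428) = (-233/412 + 3042*(1/2044)) + 3202 = (-233/412 + 1521/1022) + 3202 = 194263/210532 + 3202 = 674317727/210532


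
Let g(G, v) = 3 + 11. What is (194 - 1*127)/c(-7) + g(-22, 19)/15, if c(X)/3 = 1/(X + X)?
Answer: -4676/15 ≈ -311.73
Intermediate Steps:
g(G, v) = 14
c(X) = 3/(2*X) (c(X) = 3/(X + X) = 3/((2*X)) = 3*(1/(2*X)) = 3/(2*X))
(194 - 1*127)/c(-7) + g(-22, 19)/15 = (194 - 1*127)/(((3/2)/(-7))) + 14/15 = (194 - 127)/(((3/2)*(-⅐))) + 14*(1/15) = 67/(-3/14) + 14/15 = 67*(-14/3) + 14/15 = -938/3 + 14/15 = -4676/15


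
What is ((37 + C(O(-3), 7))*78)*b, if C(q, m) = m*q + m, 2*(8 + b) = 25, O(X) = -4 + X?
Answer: -1755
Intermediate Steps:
b = 9/2 (b = -8 + (½)*25 = -8 + 25/2 = 9/2 ≈ 4.5000)
C(q, m) = m + m*q
((37 + C(O(-3), 7))*78)*b = ((37 + 7*(1 + (-4 - 3)))*78)*(9/2) = ((37 + 7*(1 - 7))*78)*(9/2) = ((37 + 7*(-6))*78)*(9/2) = ((37 - 42)*78)*(9/2) = -5*78*(9/2) = -390*9/2 = -1755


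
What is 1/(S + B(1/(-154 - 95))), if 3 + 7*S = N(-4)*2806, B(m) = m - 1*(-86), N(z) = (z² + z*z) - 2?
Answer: 1743/21109964 ≈ 8.2568e-5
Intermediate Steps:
N(z) = -2 + 2*z² (N(z) = (z² + z²) - 2 = 2*z² - 2 = -2 + 2*z²)
B(m) = 86 + m (B(m) = m + 86 = 86 + m)
S = 84177/7 (S = -3/7 + ((-2 + 2*(-4)²)*2806)/7 = -3/7 + ((-2 + 2*16)*2806)/7 = -3/7 + ((-2 + 32)*2806)/7 = -3/7 + (30*2806)/7 = -3/7 + (⅐)*84180 = -3/7 + 84180/7 = 84177/7 ≈ 12025.)
1/(S + B(1/(-154 - 95))) = 1/(84177/7 + (86 + 1/(-154 - 95))) = 1/(84177/7 + (86 + 1/(-249))) = 1/(84177/7 + (86 - 1/249)) = 1/(84177/7 + 21413/249) = 1/(21109964/1743) = 1743/21109964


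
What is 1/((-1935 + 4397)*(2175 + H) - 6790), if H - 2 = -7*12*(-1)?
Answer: 1/5559792 ≈ 1.7986e-7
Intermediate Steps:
H = 86 (H = 2 - 7*12*(-1) = 2 - 84*(-1) = 2 + 84 = 86)
1/((-1935 + 4397)*(2175 + H) - 6790) = 1/((-1935 + 4397)*(2175 + 86) - 6790) = 1/(2462*2261 - 6790) = 1/(5566582 - 6790) = 1/5559792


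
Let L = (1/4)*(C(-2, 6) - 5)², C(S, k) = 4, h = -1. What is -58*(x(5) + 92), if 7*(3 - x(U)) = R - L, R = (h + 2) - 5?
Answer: -77633/14 ≈ -5545.2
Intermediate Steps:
R = -4 (R = (-1 + 2) - 5 = 1 - 5 = -4)
L = ¼ (L = (1/4)*(4 - 5)² = (1*(¼))*(-1)² = (¼)*1 = ¼ ≈ 0.25000)
x(U) = 101/28 (x(U) = 3 - (-4 - 1*¼)/7 = 3 - (-4 - ¼)/7 = 3 - ⅐*(-17/4) = 3 + 17/28 = 101/28)
-58*(x(5) + 92) = -58*(101/28 + 92) = -58*2677/28 = -77633/14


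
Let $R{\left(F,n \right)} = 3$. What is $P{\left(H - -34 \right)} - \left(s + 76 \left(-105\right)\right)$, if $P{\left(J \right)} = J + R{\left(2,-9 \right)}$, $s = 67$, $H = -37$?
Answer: $7913$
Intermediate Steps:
$P{\left(J \right)} = 3 + J$ ($P{\left(J \right)} = J + 3 = 3 + J$)
$P{\left(H - -34 \right)} - \left(s + 76 \left(-105\right)\right) = \left(3 - 3\right) - \left(67 + 76 \left(-105\right)\right) = \left(3 + \left(-37 + 34\right)\right) - \left(67 - 7980\right) = \left(3 - 3\right) - -7913 = 0 + 7913 = 7913$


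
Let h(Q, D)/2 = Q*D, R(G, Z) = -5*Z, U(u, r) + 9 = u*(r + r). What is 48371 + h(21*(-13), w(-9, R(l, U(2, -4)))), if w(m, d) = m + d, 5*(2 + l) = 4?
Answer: -14965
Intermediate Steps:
l = -6/5 (l = -2 + (1/5)*4 = -2 + 4/5 = -6/5 ≈ -1.2000)
U(u, r) = -9 + 2*r*u (U(u, r) = -9 + u*(r + r) = -9 + u*(2*r) = -9 + 2*r*u)
w(m, d) = d + m
h(Q, D) = 2*D*Q (h(Q, D) = 2*(Q*D) = 2*(D*Q) = 2*D*Q)
48371 + h(21*(-13), w(-9, R(l, U(2, -4)))) = 48371 + 2*(-5*(-9 + 2*(-4)*2) - 9)*(21*(-13)) = 48371 + 2*(-5*(-9 - 16) - 9)*(-273) = 48371 + 2*(-5*(-25) - 9)*(-273) = 48371 + 2*(125 - 9)*(-273) = 48371 + 2*116*(-273) = 48371 - 63336 = -14965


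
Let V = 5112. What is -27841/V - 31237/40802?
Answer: -647826013/104289912 ≈ -6.2118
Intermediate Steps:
-27841/V - 31237/40802 = -27841/5112 - 31237/40802 = -647826013/104289912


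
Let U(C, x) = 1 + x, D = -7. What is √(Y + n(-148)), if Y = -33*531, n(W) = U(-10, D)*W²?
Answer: I*√148947 ≈ 385.94*I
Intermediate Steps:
n(W) = -6*W² (n(W) = (1 - 7)*W² = -6*W²)
Y = -17523
√(Y + n(-148)) = √(-17523 - 6*(-148)²) = √(-17523 - 6*21904) = √(-17523 - 131424) = √(-148947) = I*√148947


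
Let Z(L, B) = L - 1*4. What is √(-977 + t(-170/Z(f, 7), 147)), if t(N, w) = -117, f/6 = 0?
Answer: I*√1094 ≈ 33.076*I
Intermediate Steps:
f = 0 (f = 6*0 = 0)
Z(L, B) = -4 + L (Z(L, B) = L - 4 = -4 + L)
√(-977 + t(-170/Z(f, 7), 147)) = √(-977 - 117) = √(-1094) = I*√1094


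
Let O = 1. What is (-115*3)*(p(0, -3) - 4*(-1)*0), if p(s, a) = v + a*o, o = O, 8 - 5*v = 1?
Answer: 552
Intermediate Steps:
v = 7/5 (v = 8/5 - 1/5*1 = 8/5 - 1/5 = 7/5 ≈ 1.4000)
o = 1
p(s, a) = 7/5 + a (p(s, a) = 7/5 + a*1 = 7/5 + a)
(-115*3)*(p(0, -3) - 4*(-1)*0) = (-115*3)*((7/5 - 3) - 4*(-1)*0) = -345*(-8/5 - (-4)*0) = -345*(-8/5 - 1*0) = -345*(-8/5 + 0) = -345*(-8/5) = 552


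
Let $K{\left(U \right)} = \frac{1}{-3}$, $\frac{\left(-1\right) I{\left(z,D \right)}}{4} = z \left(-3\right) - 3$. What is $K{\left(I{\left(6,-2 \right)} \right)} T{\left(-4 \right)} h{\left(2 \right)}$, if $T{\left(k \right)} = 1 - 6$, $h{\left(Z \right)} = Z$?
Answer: $\frac{10}{3} \approx 3.3333$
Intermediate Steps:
$T{\left(k \right)} = -5$ ($T{\left(k \right)} = 1 - 6 = -5$)
$I{\left(z,D \right)} = 12 + 12 z$ ($I{\left(z,D \right)} = - 4 \left(z \left(-3\right) - 3\right) = - 4 \left(- 3 z - 3\right) = - 4 \left(-3 - 3 z\right) = 12 + 12 z$)
$K{\left(U \right)} = - \frac{1}{3}$
$K{\left(I{\left(6,-2 \right)} \right)} T{\left(-4 \right)} h{\left(2 \right)} = \left(- \frac{1}{3}\right) \left(-5\right) 2 = \frac{5}{3} \cdot 2 = \frac{10}{3}$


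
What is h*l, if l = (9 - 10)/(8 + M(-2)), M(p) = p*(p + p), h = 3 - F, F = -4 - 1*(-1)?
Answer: -3/8 ≈ -0.37500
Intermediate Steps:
F = -3 (F = -4 + 1 = -3)
h = 6 (h = 3 - 1*(-3) = 3 + 3 = 6)
M(p) = 2*p² (M(p) = p*(2*p) = 2*p²)
l = -1/16 (l = (9 - 10)/(8 + 2*(-2)²) = -1/(8 + 2*4) = -1/(8 + 8) = -1/16 ≈ -0.062500)
h*l = 6*(-1/16) = -3/8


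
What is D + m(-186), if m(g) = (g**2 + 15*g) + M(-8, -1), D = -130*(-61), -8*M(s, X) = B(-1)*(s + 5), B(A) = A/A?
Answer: 317891/8 ≈ 39736.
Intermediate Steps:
B(A) = 1
M(s, X) = -5/8 - s/8 (M(s, X) = -(s + 5)/8 = -(5 + s)/8 = -5/8 - s/8)
D = 7930
m(g) = 3/8 + g**2 + 15*g (m(g) = (g**2 + 15*g) + (-5/8 - 1/8*(-8)) = (g**2 + 15*g) + (-5/8 + 1) = (g**2 + 15*g) + 3/8 = 3/8 + g**2 + 15*g)
D + m(-186) = 7930 + (3/8 + (-186)**2 + 15*(-186)) = 7930 + (3/8 + 34596 - 2790) = 7930 + 254451/8 = 317891/8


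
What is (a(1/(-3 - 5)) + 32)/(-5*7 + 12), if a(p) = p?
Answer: -255/184 ≈ -1.3859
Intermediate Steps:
(a(1/(-3 - 5)) + 32)/(-5*7 + 12) = (1/(-3 - 5) + 32)/(-5*7 + 12) = (1/(-8) + 32)/(-35 + 12) = (-⅛ + 32)/(-23) = (255/8)*(-1/23) = -255/184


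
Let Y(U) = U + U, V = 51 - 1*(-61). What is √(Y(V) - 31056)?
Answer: 4*I*√1927 ≈ 175.59*I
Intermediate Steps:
V = 112 (V = 51 + 61 = 112)
Y(U) = 2*U
√(Y(V) - 31056) = √(2*112 - 31056) = √(224 - 31056) = √(-30832) = 4*I*√1927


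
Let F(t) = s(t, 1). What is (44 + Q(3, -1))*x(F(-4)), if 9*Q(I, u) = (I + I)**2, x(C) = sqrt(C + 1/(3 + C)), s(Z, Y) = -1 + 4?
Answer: 8*sqrt(114) ≈ 85.417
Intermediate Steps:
s(Z, Y) = 3
F(t) = 3
Q(I, u) = 4*I**2/9 (Q(I, u) = (I + I)**2/9 = (2*I)**2/9 = (4*I**2)/9 = 4*I**2/9)
(44 + Q(3, -1))*x(F(-4)) = (44 + (4/9)*3**2)*sqrt((1 + 3*(3 + 3))/(3 + 3)) = (44 + (4/9)*9)*sqrt((1 + 3*6)/6) = (44 + 4)*sqrt((1 + 18)/6) = 48*sqrt((1/6)*19) = 48*sqrt(19/6) = 48*(sqrt(114)/6) = 8*sqrt(114)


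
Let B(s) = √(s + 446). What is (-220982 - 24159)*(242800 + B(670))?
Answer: -59520234800 - 1470846*√31 ≈ -5.9528e+10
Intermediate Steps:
B(s) = √(446 + s)
(-220982 - 24159)*(242800 + B(670)) = (-220982 - 24159)*(242800 + √(446 + 670)) = -245141*(242800 + √1116) = -245141*(242800 + 6*√31) = -59520234800 - 1470846*√31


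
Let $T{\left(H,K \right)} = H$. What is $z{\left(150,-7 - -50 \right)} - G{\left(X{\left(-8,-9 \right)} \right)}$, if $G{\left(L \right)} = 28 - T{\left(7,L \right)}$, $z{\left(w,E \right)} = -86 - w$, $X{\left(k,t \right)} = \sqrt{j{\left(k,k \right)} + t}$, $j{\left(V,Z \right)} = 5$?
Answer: $-257$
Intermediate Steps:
$X{\left(k,t \right)} = \sqrt{5 + t}$
$G{\left(L \right)} = 21$ ($G{\left(L \right)} = 28 - 7 = 21$)
$z{\left(150,-7 - -50 \right)} - G{\left(X{\left(-8,-9 \right)} \right)} = \left(-86 - 150\right) - 21 = -236 - 21 = -257$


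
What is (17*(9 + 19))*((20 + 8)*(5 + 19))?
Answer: 319872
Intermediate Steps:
(17*(9 + 19))*((20 + 8)*(5 + 19)) = (17*28)*(28*24) = 476*672 = 319872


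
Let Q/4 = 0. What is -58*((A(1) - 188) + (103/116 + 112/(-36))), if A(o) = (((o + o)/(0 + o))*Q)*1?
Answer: 198593/18 ≈ 11033.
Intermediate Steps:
Q = 0 (Q = 4*0 = 0)
A(o) = 0 (A(o) = (((o + o)/(0 + o))*0)*1 = (((2*o)/o)*0)*1 = (2*0)*1 = 0*1 = 0)
-58*((A(1) - 188) + (103/116 + 112/(-36))) = -58*((0 - 188) + (103/116 + 112/(-36))) = -58*(-188 + (103*(1/116) + 112*(-1/36))) = -58*(-188 + (103/116 - 28/9)) = -58*(-188 - 2321/1044) = -58*(-198593/1044) = 198593/18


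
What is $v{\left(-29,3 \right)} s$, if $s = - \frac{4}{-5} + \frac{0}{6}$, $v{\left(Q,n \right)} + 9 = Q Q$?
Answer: $\frac{3328}{5} \approx 665.6$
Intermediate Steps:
$v{\left(Q,n \right)} = -9 + Q^{2}$ ($v{\left(Q,n \right)} = -9 + Q Q = -9 + Q^{2}$)
$s = \frac{4}{5}$ ($s = \left(-4\right) \left(- \frac{1}{5}\right) + 0 \cdot \frac{1}{6} = \frac{4}{5} + 0 = \frac{4}{5} \approx 0.8$)
$v{\left(-29,3 \right)} s = \left(-9 + \left(-29\right)^{2}\right) \frac{4}{5} = \left(-9 + 841\right) \frac{4}{5} = 832 \cdot \frac{4}{5} = \frac{3328}{5}$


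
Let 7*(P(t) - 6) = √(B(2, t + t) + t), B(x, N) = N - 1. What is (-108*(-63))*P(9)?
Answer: 40824 + 972*√26 ≈ 45780.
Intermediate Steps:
B(x, N) = -1 + N
P(t) = 6 + √(-1 + 3*t)/7 (P(t) = 6 + √((-1 + (t + t)) + t)/7 = 6 + √((-1 + 2*t) + t)/7 = 6 + √(-1 + 3*t)/7)
(-108*(-63))*P(9) = (-108*(-63))*(6 + √(-1 + 3*9)/7) = 6804*(6 + √(-1 + 27)/7) = 6804*(6 + √26/7) = 40824 + 972*√26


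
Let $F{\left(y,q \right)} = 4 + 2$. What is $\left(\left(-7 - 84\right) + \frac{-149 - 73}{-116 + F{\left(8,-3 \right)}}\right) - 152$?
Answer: $- \frac{13254}{55} \approx -240.98$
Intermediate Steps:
$F{\left(y,q \right)} = 6$
$\left(\left(-7 - 84\right) + \frac{-149 - 73}{-116 + F{\left(8,-3 \right)}}\right) - 152 = \left(\left(-7 - 84\right) + \frac{-149 - 73}{-116 + 6}\right) - 152 = \left(\left(-7 - 84\right) - \frac{222}{-110}\right) - 152 = \left(-91 - - \frac{111}{55}\right) - 152 = \left(-91 + \frac{111}{55}\right) - 152 = - \frac{4894}{55} - 152 = - \frac{13254}{55}$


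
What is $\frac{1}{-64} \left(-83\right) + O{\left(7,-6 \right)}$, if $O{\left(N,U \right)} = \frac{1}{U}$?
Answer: $\frac{217}{192} \approx 1.1302$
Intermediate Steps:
$\frac{1}{-64} \left(-83\right) + O{\left(7,-6 \right)} = \frac{1}{-64} \left(-83\right) + \frac{1}{-6} = \left(- \frac{1}{64}\right) \left(-83\right) - \frac{1}{6} = \frac{83}{64} - \frac{1}{6} = \frac{217}{192}$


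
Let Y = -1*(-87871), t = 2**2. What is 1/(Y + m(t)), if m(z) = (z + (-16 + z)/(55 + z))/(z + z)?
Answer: 59/5184417 ≈ 1.1380e-5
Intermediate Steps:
t = 4
m(z) = (z + (-16 + z)/(55 + z))/(2*z) (m(z) = (z + (-16 + z)/(55 + z))/((2*z)) = (z + (-16 + z)/(55 + z))*(1/(2*z)) = (z + (-16 + z)/(55 + z))/(2*z))
Y = 87871
1/(Y + m(t)) = 1/(87871 + (1/2)*(-16 + 4**2 + 56*4)/(4*(55 + 4))) = 1/(87871 + (1/2)*(1/4)*(-16 + 16 + 224)/59) = 1/(87871 + (1/2)*(1/4)*(1/59)*224) = 1/(87871 + 28/59) = 1/(5184417/59) = 59/5184417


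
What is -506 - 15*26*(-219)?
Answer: 84904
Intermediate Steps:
-506 - 15*26*(-219) = -506 - 390*(-219) = -506 + 85410 = 84904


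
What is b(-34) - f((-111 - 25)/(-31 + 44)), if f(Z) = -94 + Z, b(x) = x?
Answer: 916/13 ≈ 70.462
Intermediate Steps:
b(-34) - f((-111 - 25)/(-31 + 44)) = -34 - (-94 + (-111 - 25)/(-31 + 44)) = -34 - (-94 - 136/13) = -34 - 1*(-1358/13) = -34 + 1358/13 = 916/13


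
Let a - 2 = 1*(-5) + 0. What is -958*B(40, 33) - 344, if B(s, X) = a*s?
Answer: 114616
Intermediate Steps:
a = -3 (a = 2 + (1*(-5) + 0) = 2 + (-5 + 0) = 2 - 5 = -3)
B(s, X) = -3*s
-958*B(40, 33) - 344 = -(-2874)*40 - 344 = -958*(-120) - 344 = 114960 - 344 = 114616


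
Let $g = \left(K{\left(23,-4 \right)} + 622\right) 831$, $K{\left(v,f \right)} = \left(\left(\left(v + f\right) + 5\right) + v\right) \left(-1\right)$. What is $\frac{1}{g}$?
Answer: $\frac{1}{477825} \approx 2.0928 \cdot 10^{-6}$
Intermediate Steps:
$K{\left(v,f \right)} = -5 - f - 2 v$ ($K{\left(v,f \right)} = \left(\left(\left(f + v\right) + 5\right) + v\right) \left(-1\right) = \left(\left(5 + f + v\right) + v\right) \left(-1\right) = \left(5 + f + 2 v\right) \left(-1\right) = -5 - f - 2 v$)
$g = 477825$ ($g = \left(\left(-5 - -4 - 46\right) + 622\right) 831 = \left(\left(-5 + 4 - 46\right) + 622\right) 831 = \left(-47 + 622\right) 831 = 575 \cdot 831 = 477825$)
$\frac{1}{g} = \frac{1}{477825}$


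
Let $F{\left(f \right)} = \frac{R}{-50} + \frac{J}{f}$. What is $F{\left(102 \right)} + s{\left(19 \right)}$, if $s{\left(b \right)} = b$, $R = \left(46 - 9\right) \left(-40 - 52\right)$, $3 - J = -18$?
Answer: $\frac{74193}{850} \approx 87.286$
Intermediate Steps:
$J = 21$ ($J = 3 - -18 = 3 + 18 = 21$)
$R = -3404$ ($R = 37 \left(-92\right) = -3404$)
$F{\left(f \right)} = \frac{1702}{25} + \frac{21}{f}$ ($F{\left(f \right)} = - \frac{3404}{-50} + \frac{21}{f} = \left(-3404\right) \left(- \frac{1}{50}\right) + \frac{21}{f} = \frac{1702}{25} + \frac{21}{f}$)
$F{\left(102 \right)} + s{\left(19 \right)} = \left(\frac{1702}{25} + \frac{21}{102}\right) + 19 = \left(\frac{1702}{25} + 21 \cdot \frac{1}{102}\right) + 19 = \left(\frac{1702}{25} + \frac{7}{34}\right) + 19 = \frac{58043}{850} + 19 = \frac{74193}{850}$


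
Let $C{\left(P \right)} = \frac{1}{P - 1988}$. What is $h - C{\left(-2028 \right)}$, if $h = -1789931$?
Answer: $- \frac{7188362895}{4016} \approx -1.7899 \cdot 10^{6}$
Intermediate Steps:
$C{\left(P \right)} = \frac{1}{-1988 + P}$
$h - C{\left(-2028 \right)} = -1789931 - \frac{1}{-1988 - 2028} = -1789931 - \frac{1}{-4016} = -1789931 - - \frac{1}{4016} = -1789931 + \frac{1}{4016} = - \frac{7188362895}{4016}$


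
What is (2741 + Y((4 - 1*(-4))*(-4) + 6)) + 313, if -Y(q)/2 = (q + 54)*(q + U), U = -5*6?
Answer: 6190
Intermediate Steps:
U = -30
Y(q) = -2*(-30 + q)*(54 + q) (Y(q) = -2*(q + 54)*(q - 30) = -2*(54 + q)*(-30 + q) = -2*(-30 + q)*(54 + q))
(2741 + Y((4 - 1*(-4))*(-4) + 6)) + 313 = (2741 + (3240 - 48*((4 - 1*(-4))*(-4) + 6) - 2*((4 - 1*(-4))*(-4) + 6)**2)) + 313 = (2741 + (3240 - 48*((4 + 4)*(-4) + 6) - 2*((4 + 4)*(-4) + 6)**2)) + 313 = (2741 + (3240 - 48*(8*(-4) + 6) - 2*(8*(-4) + 6)**2)) + 313 = (2741 + (3240 - 48*(-32 + 6) - 2*(-32 + 6)**2)) + 313 = (2741 + (3240 - 48*(-26) - 2*(-26)**2)) + 313 = (2741 + (3240 + 1248 - 2*676)) + 313 = (2741 + (3240 + 1248 - 1352)) + 313 = (2741 + 3136) + 313 = 5877 + 313 = 6190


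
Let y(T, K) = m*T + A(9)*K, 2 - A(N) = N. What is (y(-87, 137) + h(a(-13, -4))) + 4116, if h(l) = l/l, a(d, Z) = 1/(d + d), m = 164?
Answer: -11110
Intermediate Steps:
A(N) = 2 - N
a(d, Z) = 1/(2*d)
h(l) = 1
y(T, K) = -7*K + 164*T (y(T, K) = 164*T + (2 - 1*9)*K = 164*T + (2 - 9)*K = 164*T - 7*K = -7*K + 164*T)
(y(-87, 137) + h(a(-13, -4))) + 4116 = ((-7*137 + 164*(-87)) + 1) + 4116 = ((-959 - 14268) + 1) + 4116 = (-15227 + 1) + 4116 = -15226 + 4116 = -11110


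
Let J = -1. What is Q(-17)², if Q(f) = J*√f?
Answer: -17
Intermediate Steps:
Q(f) = -√f
Q(-17)² = (-√(-17))² = (-I*√17)² = -17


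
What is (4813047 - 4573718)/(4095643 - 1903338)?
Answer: 239329/2192305 ≈ 0.10917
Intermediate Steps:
(4813047 - 4573718)/(4095643 - 1903338) = 239329/2192305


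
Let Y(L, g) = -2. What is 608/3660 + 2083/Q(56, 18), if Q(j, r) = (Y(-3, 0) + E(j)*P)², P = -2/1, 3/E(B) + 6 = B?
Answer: 1191642593/2570235 ≈ 463.63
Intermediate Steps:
E(B) = 3/(-6 + B)
P = -2 (P = -2*1 = -2)
Q(j, r) = (-2 - 6/(-6 + j))² (Q(j, r) = (-2 + (3/(-6 + j))*(-2))² = (-2 - 6/(-6 + j))²)
608/3660 + 2083/Q(56, 18) = 608/3660 + 2083/((4*(-3 + 56)²/(-6 + 56)²)) = 608*(1/3660) + 2083/((4*53²/50²)) = 152/915 + 2083/((4*(1/2500)*2809)) = 152/915 + 2083/(2809/625) = 152/915 + 2083*(625/2809) = 152/915 + 1301875/2809 = 1191642593/2570235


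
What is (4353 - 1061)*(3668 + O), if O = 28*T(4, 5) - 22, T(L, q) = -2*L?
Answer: 11265224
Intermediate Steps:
O = -246 (O = 28*(-2*4) - 22 = 28*(-8) - 22 = -224 - 22 = -246)
(4353 - 1061)*(3668 + O) = (4353 - 1061)*(3668 - 246) = 3292*3422 = 11265224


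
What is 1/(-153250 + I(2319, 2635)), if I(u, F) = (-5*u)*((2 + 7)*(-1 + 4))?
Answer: -1/466315 ≈ -2.1445e-6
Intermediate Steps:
I(u, F) = -135*u (I(u, F) = (-5*u)*(9*3) = -5*u*27 = -135*u)
1/(-153250 + I(2319, 2635)) = 1/(-153250 - 135*2319) = 1/(-153250 - 313065) = 1/(-466315) = -1/466315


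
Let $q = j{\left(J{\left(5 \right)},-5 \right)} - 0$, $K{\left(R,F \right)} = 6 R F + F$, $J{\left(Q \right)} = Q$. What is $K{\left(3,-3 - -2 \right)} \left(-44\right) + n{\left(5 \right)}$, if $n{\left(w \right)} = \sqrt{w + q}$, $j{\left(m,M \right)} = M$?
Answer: $836$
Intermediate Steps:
$K{\left(R,F \right)} = F + 6 F R$ ($K{\left(R,F \right)} = 6 F R + F = F + 6 F R$)
$q = -5$ ($q = -5 - 0 = -5 + 0 = -5$)
$n{\left(w \right)} = \sqrt{-5 + w}$ ($n{\left(w \right)} = \sqrt{w - 5} = \sqrt{-5 + w}$)
$K{\left(3,-3 - -2 \right)} \left(-44\right) + n{\left(5 \right)} = \left(-3 - -2\right) \left(1 + 6 \cdot 3\right) \left(-44\right) + \sqrt{-5 + 5} = \left(-3 + 2\right) \left(1 + 18\right) \left(-44\right) + \sqrt{0} = \left(-1\right) 19 \left(-44\right) + 0 = \left(-19\right) \left(-44\right) + 0 = 836 + 0 = 836$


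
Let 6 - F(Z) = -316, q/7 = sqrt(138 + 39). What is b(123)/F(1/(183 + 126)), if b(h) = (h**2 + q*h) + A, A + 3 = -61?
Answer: 655/14 + 123*sqrt(177)/46 ≈ 82.360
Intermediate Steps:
A = -64 (A = -3 - 61 = -64)
q = 7*sqrt(177) (q = 7*sqrt(138 + 39) = 7*sqrt(177) ≈ 93.129)
F(Z) = 322 (F(Z) = 6 - 1*(-316) = 6 + 316 = 322)
b(h) = -64 + h**2 + 7*h*sqrt(177) (b(h) = (h**2 + (7*sqrt(177))*h) - 64 = (h**2 + 7*h*sqrt(177)) - 64 = -64 + h**2 + 7*h*sqrt(177))
b(123)/F(1/(183 + 126)) = (-64 + 123**2 + 7*123*sqrt(177))/322 = (-64 + 15129 + 861*sqrt(177))*(1/322) = (15065 + 861*sqrt(177))*(1/322) = 655/14 + 123*sqrt(177)/46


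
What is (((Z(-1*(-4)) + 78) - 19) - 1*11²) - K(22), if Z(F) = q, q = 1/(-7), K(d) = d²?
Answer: -3823/7 ≈ -546.14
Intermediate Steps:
q = -⅐ ≈ -0.14286
Z(F) = -⅐
(((Z(-1*(-4)) + 78) - 19) - 1*11²) - K(22) = (((-⅐ + 78) - 19) - 1*11²) - 1*22² = ((545/7 - 19) - 1*121) - 1*484 = (412/7 - 121) - 484 = -435/7 - 484 = -3823/7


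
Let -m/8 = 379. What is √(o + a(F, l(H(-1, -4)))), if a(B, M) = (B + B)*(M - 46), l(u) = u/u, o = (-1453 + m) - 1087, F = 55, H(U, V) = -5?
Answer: I*√10522 ≈ 102.58*I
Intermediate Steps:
m = -3032 (m = -8*379 = -3032)
o = -5572 (o = (-1453 - 3032) - 1087 = -4485 - 1087 = -5572)
l(u) = 1
a(B, M) = 2*B*(-46 + M) (a(B, M) = (2*B)*(-46 + M) = 2*B*(-46 + M))
√(o + a(F, l(H(-1, -4)))) = √(-5572 + 2*55*(-46 + 1)) = √(-5572 + 2*55*(-45)) = √(-5572 - 4950) = √(-10522) = I*√10522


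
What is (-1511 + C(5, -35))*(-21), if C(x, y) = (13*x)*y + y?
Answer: 80241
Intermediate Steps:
C(x, y) = y + 13*x*y (C(x, y) = 13*x*y + y = y + 13*x*y)
(-1511 + C(5, -35))*(-21) = (-1511 - 35*(1 + 13*5))*(-21) = (-1511 - 35*(1 + 65))*(-21) = (-1511 - 35*66)*(-21) = (-1511 - 2310)*(-21) = -3821*(-21) = 80241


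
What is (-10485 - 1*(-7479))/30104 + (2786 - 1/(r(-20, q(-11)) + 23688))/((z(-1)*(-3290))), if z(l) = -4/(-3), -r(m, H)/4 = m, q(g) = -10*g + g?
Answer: -865060687143/1177017029440 ≈ -0.73496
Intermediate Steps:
q(g) = -9*g
r(m, H) = -4*m
z(l) = 4/3 (z(l) = -4*(-1/3) = 4/3)
(-10485 - 1*(-7479))/30104 + (2786 - 1/(r(-20, q(-11)) + 23688))/((z(-1)*(-3290))) = (-10485 - 1*(-7479))/30104 + (2786 - 1/(-4*(-20) + 23688))/(((4/3)*(-3290))) = (-10485 + 7479)*(1/30104) + (2786 - 1/(80 + 23688))/(-13160/3) = -3006*1/30104 + (2786 - 1/23768)*(-3/13160) = -1503/15052 + (2786 - 1*1/23768)*(-3/13160) = -1503/15052 + (2786 - 1/23768)*(-3/13160) = -1503/15052 + (66217647/23768)*(-3/13160) = -1503/15052 - 198652941/312786880 = -865060687143/1177017029440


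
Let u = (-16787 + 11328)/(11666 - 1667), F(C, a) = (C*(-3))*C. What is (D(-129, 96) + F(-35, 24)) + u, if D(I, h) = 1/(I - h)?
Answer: -306265237/83325 ≈ -3675.6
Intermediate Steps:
F(C, a) = -3*C² (F(C, a) = (-3*C)*C = -3*C²)
u = -5459/9999 ≈ -0.54595
(D(-129, 96) + F(-35, 24)) + u = (1/(-129 - 1*96) - 3*(-35)²) - 5459/9999 = (1/(-129 - 96) - 3*1225) - 5459/9999 = (1/(-225) - 3675) - 5459/9999 = (-1/225 - 3675) - 5459/9999 = -826876/225 - 5459/9999 = -306265237/83325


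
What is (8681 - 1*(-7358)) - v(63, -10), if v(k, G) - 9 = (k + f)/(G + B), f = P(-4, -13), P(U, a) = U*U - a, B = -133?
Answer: 2292382/143 ≈ 16031.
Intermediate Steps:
P(U, a) = U**2 - a
f = 29 (f = (-4)**2 - 1*(-13) = 16 + 13 = 29)
v(k, G) = 9 + (29 + k)/(-133 + G) (v(k, G) = 9 + (k + 29)/(G - 133) = 9 + (29 + k)/(-133 + G))
(8681 - 1*(-7358)) - v(63, -10) = (8681 - 1*(-7358)) - (-1168 + 63 + 9*(-10))/(-133 - 10) = (8681 + 7358) - (-1168 + 63 - 90)/(-143) = 16039 - (-1)*(-1195)/143 = 16039 - 1*1195/143 = 16039 - 1195/143 = 2292382/143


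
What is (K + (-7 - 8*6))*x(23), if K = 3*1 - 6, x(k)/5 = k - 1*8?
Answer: -4350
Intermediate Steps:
x(k) = -40 + 5*k (x(k) = 5*(k - 1*8) = 5*(k - 8) = 5*(-8 + k) = -40 + 5*k)
K = -3 (K = 3 - 6 = -3)
(K + (-7 - 8*6))*x(23) = (-3 + (-7 - 8*6))*(-40 + 5*23) = (-3 + (-7 - 48))*(-40 + 115) = (-3 - 55)*75 = -58*75 = -4350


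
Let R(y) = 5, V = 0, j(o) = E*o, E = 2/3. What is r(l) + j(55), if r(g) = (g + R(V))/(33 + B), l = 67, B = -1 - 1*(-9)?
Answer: 4726/123 ≈ 38.423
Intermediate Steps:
E = 2/3 (E = 2*(1/3) = 2/3 ≈ 0.66667)
j(o) = 2*o/3
B = 8 (B = -1 + 9 = 8)
r(g) = 5/41 + g/41 (r(g) = (g + 5)/(33 + 8) = (5 + g)/41 = (5 + g)*(1/41) = 5/41 + g/41)
r(l) + j(55) = (5/41 + (1/41)*67) + (2/3)*55 = (5/41 + 67/41) + 110/3 = 72/41 + 110/3 = 4726/123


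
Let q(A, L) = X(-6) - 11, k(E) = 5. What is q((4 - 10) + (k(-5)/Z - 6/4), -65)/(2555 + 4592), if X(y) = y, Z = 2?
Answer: -17/7147 ≈ -0.0023786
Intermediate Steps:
q(A, L) = -17 (q(A, L) = -6 - 11 = -17)
q((4 - 10) + (k(-5)/Z - 6/4), -65)/(2555 + 4592) = -17/(2555 + 4592) = -17/7147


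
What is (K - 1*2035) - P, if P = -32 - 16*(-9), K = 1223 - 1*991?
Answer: -1915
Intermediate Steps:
K = 232 (K = 1223 - 991 = 232)
P = 112 (P = -32 + 144 = 112)
(K - 1*2035) - P = (232 - 1*2035) - 1*112 = (232 - 2035) - 112 = -1803 - 112 = -1915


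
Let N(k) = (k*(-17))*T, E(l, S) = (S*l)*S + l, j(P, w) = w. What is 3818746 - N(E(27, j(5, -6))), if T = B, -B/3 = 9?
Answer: 3360205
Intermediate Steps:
B = -27 (B = -3*9 = -27)
T = -27
E(l, S) = l + l*S² (E(l, S) = l*S² + l = l + l*S²)
N(k) = 459*k (N(k) = (k*(-17))*(-27) = -17*k*(-27) = 459*k)
3818746 - N(E(27, j(5, -6))) = 3818746 - 459*27*(1 + (-6)²) = 3818746 - 459*27*(1 + 36) = 3818746 - 459*27*37 = 3818746 - 459*999 = 3818746 - 1*458541 = 3818746 - 458541 = 3360205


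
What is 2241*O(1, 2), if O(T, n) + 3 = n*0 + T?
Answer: -4482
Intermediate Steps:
O(T, n) = -3 + T (O(T, n) = -3 + (n*0 + T) = -3 + (0 + T) = -3 + T)
2241*O(1, 2) = 2241*(-3 + 1) = 2241*(-2) = -4482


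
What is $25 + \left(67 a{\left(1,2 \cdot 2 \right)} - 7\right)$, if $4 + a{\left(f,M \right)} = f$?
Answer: $-183$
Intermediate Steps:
$a{\left(f,M \right)} = -4 + f$
$25 + \left(67 a{\left(1,2 \cdot 2 \right)} - 7\right) = 25 + \left(67 \left(-4 + 1\right) - 7\right) = 25 + \left(67 \left(-3\right) - 7\right) = 25 - 208 = -183$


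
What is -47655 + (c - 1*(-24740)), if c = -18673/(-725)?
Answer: -16594702/725 ≈ -22889.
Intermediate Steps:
c = 18673/725 (c = -18673*(-1/725) = 18673/725 ≈ 25.756)
-47655 + (c - 1*(-24740)) = -47655 + (18673/725 - 1*(-24740)) = -47655 + (18673/725 + 24740) = -47655 + 17955173/725 = -16594702/725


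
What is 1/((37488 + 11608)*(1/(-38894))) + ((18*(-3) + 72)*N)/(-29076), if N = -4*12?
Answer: -45352625/59479804 ≈ -0.76249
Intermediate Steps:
N = -48
1/((37488 + 11608)*(1/(-38894))) + ((18*(-3) + 72)*N)/(-29076) = 1/((37488 + 11608)*(1/(-38894))) + ((18*(-3) + 72)*(-48))/(-29076) = 1/(49096*(-1/38894)) + ((-54 + 72)*(-48))*(-1/29076) = (1/49096)*(-38894) + (18*(-48))*(-1/29076) = -19447/24548 - 864*(-1/29076) = -19447/24548 + 72/2423 = -45352625/59479804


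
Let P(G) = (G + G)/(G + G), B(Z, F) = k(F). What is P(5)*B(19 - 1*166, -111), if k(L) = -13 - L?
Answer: 98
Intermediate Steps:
B(Z, F) = -13 - F
P(G) = 1 (P(G) = (2*G)/((2*G)) = (2*G)*(1/(2*G)) = 1)
P(5)*B(19 - 1*166, -111) = 1*(-13 - 1*(-111)) = 1*(-13 + 111) = 1*98 = 98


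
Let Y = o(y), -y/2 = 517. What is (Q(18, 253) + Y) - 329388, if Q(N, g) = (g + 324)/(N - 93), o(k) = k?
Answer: -24782227/75 ≈ -3.3043e+5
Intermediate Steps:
y = -1034 (y = -2*517 = -1034)
Y = -1034
Q(N, g) = (324 + g)/(-93 + N)
(Q(18, 253) + Y) - 329388 = ((324 + 253)/(-93 + 18) - 1034) - 329388 = (577/(-75) - 1034) - 329388 = (-1/75*577 - 1034) - 329388 = (-577/75 - 1034) - 329388 = -78127/75 - 329388 = -24782227/75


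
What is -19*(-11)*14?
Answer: 2926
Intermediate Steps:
-19*(-11)*14 = 209*14 = 2926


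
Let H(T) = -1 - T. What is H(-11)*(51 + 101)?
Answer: 1520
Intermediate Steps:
H(-11)*(51 + 101) = (-1 - 1*(-11))*(51 + 101) = (-1 + 11)*152 = 10*152 = 1520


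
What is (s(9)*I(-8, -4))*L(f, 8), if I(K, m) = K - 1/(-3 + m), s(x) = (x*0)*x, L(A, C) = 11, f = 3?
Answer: 0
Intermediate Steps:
s(x) = 0 (s(x) = 0*x = 0)
(s(9)*I(-8, -4))*L(f, 8) = (0*((-1 - 3*(-8) - 8*(-4))/(-3 - 4)))*11 = (0*((-1 + 24 + 32)/(-7)))*11 = (0*(-⅐*55))*11 = (0*(-55/7))*11 = 0*11 = 0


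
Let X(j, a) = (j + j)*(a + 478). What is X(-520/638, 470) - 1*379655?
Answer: -121602905/319 ≈ -3.8120e+5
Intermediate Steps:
X(j, a) = 2*j*(478 + a) (X(j, a) = (2*j)*(478 + a) = 2*j*(478 + a))
X(-520/638, 470) - 1*379655 = 2*(-520/638)*(478 + 470) - 1*379655 = 2*(-520*1/638)*948 - 379655 = 2*(-260/319)*948 - 379655 = -492960/319 - 379655 = -121602905/319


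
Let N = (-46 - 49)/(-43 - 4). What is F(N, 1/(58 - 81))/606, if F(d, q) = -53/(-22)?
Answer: 53/13332 ≈ 0.0039754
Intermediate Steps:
N = 95/47 (N = -95/(-47) = -95*(-1/47) = 95/47 ≈ 2.0213)
F(d, q) = 53/22 (F(d, q) = -53*(-1/22) = 53/22)
F(N, 1/(58 - 81))/606 = (53/22)/606 = (53/22)*(1/606) = 53/13332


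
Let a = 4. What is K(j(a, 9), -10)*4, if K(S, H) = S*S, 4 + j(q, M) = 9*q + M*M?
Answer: 51076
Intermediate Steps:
j(q, M) = -4 + M² + 9*q (j(q, M) = -4 + (9*q + M*M) = -4 + (9*q + M²) = -4 + (M² + 9*q) = -4 + M² + 9*q)
K(S, H) = S²
K(j(a, 9), -10)*4 = (-4 + 9² + 9*4)²*4 = (-4 + 81 + 36)²*4 = 113²*4 = 12769*4 = 51076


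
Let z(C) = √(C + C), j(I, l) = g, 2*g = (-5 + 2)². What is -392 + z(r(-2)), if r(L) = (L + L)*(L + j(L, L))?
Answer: -392 + 2*I*√5 ≈ -392.0 + 4.4721*I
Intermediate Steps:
g = 9/2 (g = (-5 + 2)²/2 = (½)*(-3)² = (½)*9 = 9/2 ≈ 4.5000)
j(I, l) = 9/2
r(L) = 2*L*(9/2 + L) (r(L) = (L + L)*(L + 9/2) = (2*L)*(9/2 + L) = 2*L*(9/2 + L))
z(C) = √2*√C (z(C) = √(2*C) = √2*√C)
-392 + z(r(-2)) = -392 + √2*√(-2*(9 + 2*(-2))) = -392 + √2*√(-2*(9 - 4)) = -392 + √2*√(-2*5) = -392 + √2*√(-10) = -392 + √2*(I*√10) = -392 + 2*I*√5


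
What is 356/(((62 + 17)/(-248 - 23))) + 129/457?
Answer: -44079341/36103 ≈ -1220.9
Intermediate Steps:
356/(((62 + 17)/(-248 - 23))) + 129/457 = 356/((79/(-271))) + 129*(1/457) = 356/((79*(-1/271))) + 129/457 = 356/(-79/271) + 129/457 = 356*(-271/79) + 129/457 = -96476/79 + 129/457 = -44079341/36103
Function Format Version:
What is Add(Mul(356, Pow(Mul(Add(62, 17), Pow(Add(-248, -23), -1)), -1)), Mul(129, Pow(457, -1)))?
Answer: Rational(-44079341, 36103) ≈ -1220.9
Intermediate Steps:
Add(Mul(356, Pow(Mul(Add(62, 17), Pow(Add(-248, -23), -1)), -1)), Mul(129, Pow(457, -1))) = Add(Mul(356, Pow(Mul(79, Pow(-271, -1)), -1)), Mul(129, Rational(1, 457))) = Add(Mul(356, Pow(Mul(79, Rational(-1, 271)), -1)), Rational(129, 457)) = Add(Mul(356, Pow(Rational(-79, 271), -1)), Rational(129, 457)) = Add(Mul(356, Rational(-271, 79)), Rational(129, 457)) = Add(Rational(-96476, 79), Rational(129, 457)) = Rational(-44079341, 36103)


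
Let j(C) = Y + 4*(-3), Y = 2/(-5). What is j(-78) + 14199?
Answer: 70933/5 ≈ 14187.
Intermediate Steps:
Y = -⅖ (Y = 2*(-⅕) = -⅖ ≈ -0.40000)
j(C) = -62/5 (j(C) = -⅖ + 4*(-3) = -⅖ - 12 = -62/5)
j(-78) + 14199 = -62/5 + 14199 = 70933/5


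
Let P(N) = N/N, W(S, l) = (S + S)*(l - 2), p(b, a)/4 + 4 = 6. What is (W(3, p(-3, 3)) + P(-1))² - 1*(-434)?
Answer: 1803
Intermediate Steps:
p(b, a) = 8 (p(b, a) = -16 + 4*6 = -16 + 24 = 8)
W(S, l) = 2*S*(-2 + l) (W(S, l) = (2*S)*(-2 + l) = 2*S*(-2 + l))
P(N) = 1
(W(3, p(-3, 3)) + P(-1))² - 1*(-434) = (2*3*(-2 + 8) + 1)² - 1*(-434) = (2*3*6 + 1)² + 434 = (36 + 1)² + 434 = 37² + 434 = 1369 + 434 = 1803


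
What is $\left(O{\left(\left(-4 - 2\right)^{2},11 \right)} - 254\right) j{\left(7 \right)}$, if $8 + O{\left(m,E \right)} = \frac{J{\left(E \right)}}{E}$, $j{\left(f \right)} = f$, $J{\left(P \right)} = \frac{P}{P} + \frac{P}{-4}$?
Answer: $- \frac{80745}{44} \approx -1835.1$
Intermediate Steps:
$J{\left(P \right)} = 1 - \frac{P}{4}$ ($J{\left(P \right)} = 1 + P \left(- \frac{1}{4}\right) = 1 - \frac{P}{4}$)
$O{\left(m,E \right)} = -8 + \frac{1 - \frac{E}{4}}{E}$
$\left(O{\left(\left(-4 - 2\right)^{2},11 \right)} - 254\right) j{\left(7 \right)} = \left(\left(- \frac{33}{4} + \frac{1}{11}\right) - 254\right) 7 = \left(- \frac{359}{44} - 254\right) 7 = \left(- \frac{11535}{44}\right) 7 = - \frac{80745}{44}$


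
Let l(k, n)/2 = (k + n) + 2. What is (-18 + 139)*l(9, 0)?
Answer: 2662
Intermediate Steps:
l(k, n) = 4 + 2*k + 2*n (l(k, n) = 2*((k + n) + 2) = 2*(2 + k + n) = 4 + 2*k + 2*n)
(-18 + 139)*l(9, 0) = (-18 + 139)*(4 + 2*9 + 2*0) = 121*(4 + 18 + 0) = 121*22 = 2662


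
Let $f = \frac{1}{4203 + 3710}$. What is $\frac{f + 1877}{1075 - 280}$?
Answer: $\frac{14852702}{6290835} \approx 2.361$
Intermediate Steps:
$f = \frac{1}{7913} \approx 0.00012637$
$\frac{f + 1877}{1075 - 280} = \frac{\frac{1}{7913} + 1877}{1075 - 280} = \frac{14852702}{7913 \cdot 795} = \frac{14852702}{7913} \cdot \frac{1}{795} = \frac{14852702}{6290835}$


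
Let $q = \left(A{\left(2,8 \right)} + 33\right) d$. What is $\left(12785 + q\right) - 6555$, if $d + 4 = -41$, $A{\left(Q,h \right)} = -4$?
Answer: $4925$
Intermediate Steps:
$d = -45$ ($d = -4 - 41 = -45$)
$q = -1305$ ($q = \left(-4 + 33\right) \left(-45\right) = 29 \left(-45\right) = -1305$)
$\left(12785 + q\right) - 6555 = \left(12785 - 1305\right) - 6555 = 11480 + \left(-8916 + 2361\right) = 11480 - 6555 = 4925$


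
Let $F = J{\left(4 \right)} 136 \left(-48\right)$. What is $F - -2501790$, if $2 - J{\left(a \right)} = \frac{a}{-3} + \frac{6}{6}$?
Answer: $2486558$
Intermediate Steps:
$J{\left(a \right)} = 1 + \frac{a}{3}$ ($J{\left(a \right)} = 2 - \left(\frac{a}{-3} + \frac{6}{6}\right) = 2 - \left(a \left(- \frac{1}{3}\right) + 6 \cdot \frac{1}{6}\right) = 2 - \left(- \frac{a}{3} + 1\right) = 2 - \left(1 - \frac{a}{3}\right) = 2 + \left(-1 + \frac{a}{3}\right) = 1 + \frac{a}{3}$)
$F = -15232$ ($F = \left(1 + \frac{1}{3} \cdot 4\right) 136 \left(-48\right) = \left(1 + \frac{4}{3}\right) 136 \left(-48\right) = \frac{7}{3} \cdot 136 \left(-48\right) = \frac{952}{3} \left(-48\right) = -15232$)
$F - -2501790 = -15232 - -2501790 = -15232 + 2501790 = 2486558$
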